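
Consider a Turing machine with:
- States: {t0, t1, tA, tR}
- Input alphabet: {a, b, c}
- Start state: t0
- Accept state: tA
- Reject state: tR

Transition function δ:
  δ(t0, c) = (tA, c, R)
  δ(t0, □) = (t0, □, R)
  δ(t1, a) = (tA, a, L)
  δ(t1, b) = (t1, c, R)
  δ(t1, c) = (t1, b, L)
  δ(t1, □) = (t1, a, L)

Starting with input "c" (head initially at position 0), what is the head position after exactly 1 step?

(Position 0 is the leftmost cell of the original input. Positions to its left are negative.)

Execution trace (head position shown):
Step 0: [t0]c  (head at position 0)
Step 1: move right → c[tA]□  (head at position 1)

After 1 step, the head is at position 1.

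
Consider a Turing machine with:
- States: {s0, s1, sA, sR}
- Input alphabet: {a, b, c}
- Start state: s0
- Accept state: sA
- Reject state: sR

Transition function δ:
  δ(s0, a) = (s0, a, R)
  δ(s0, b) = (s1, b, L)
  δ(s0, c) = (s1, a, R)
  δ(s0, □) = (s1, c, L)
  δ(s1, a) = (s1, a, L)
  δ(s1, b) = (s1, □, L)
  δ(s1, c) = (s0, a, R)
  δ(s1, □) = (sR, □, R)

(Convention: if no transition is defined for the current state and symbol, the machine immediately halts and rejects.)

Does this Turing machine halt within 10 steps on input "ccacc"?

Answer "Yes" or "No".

Execution trace:
Initial: [s0]ccacc
Step 1: δ(s0, c) = (s1, a, R) → a[s1]cacc
Step 2: δ(s1, c) = (s0, a, R) → aa[s0]acc
Step 3: δ(s0, a) = (s0, a, R) → aaa[s0]cc
Step 4: δ(s0, c) = (s1, a, R) → aaaa[s1]c
Step 5: δ(s1, c) = (s0, a, R) → aaaaa[s0]□
Step 6: δ(s0, □) = (s1, c, L) → aaaa[s1]ac
Step 7: δ(s1, a) = (s1, a, L) → aaa[s1]aac
Step 8: δ(s1, a) = (s1, a, L) → aa[s1]aaac
Step 9: δ(s1, a) = (s1, a, L) → a[s1]aaaac
Step 10: δ(s1, a) = (s1, a, L) → [s1]aaaaac

The machine has not reached a halting state after 10 steps.
The machine did not halt within the 10-step bound.

Answer: No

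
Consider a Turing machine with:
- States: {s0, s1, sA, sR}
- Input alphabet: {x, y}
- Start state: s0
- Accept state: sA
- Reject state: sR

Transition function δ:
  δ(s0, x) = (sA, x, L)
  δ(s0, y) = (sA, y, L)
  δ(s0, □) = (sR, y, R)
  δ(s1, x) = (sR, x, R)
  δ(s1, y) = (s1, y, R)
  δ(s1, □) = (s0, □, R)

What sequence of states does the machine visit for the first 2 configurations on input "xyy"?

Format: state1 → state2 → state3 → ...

Execution trace:
Initial: [s0]xyy
Step 1: δ(s0, x) = (sA, x, L) → [sA]□xyy

The machine reaches the accept state sA and halts.

State sequence: s0 → sA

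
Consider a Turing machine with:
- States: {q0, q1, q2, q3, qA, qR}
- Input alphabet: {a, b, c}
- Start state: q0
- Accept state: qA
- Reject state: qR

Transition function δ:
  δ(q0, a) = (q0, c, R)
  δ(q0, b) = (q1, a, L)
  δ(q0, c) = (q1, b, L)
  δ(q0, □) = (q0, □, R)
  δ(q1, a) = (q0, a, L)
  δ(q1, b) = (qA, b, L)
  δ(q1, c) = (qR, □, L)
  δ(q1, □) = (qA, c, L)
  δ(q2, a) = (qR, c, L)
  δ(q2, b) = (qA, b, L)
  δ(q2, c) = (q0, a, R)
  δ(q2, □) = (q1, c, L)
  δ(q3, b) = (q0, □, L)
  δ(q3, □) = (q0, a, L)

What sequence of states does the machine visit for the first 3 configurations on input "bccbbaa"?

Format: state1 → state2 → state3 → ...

Execution trace:
Initial: [q0]bccbbaa
Step 1: δ(q0, b) = (q1, a, L) → [q1]□accbbaa
Step 2: δ(q1, □) = (qA, c, L) → [qA]□caccbbaa

The machine reaches the accept state qA and halts.

State sequence: q0 → q1 → qA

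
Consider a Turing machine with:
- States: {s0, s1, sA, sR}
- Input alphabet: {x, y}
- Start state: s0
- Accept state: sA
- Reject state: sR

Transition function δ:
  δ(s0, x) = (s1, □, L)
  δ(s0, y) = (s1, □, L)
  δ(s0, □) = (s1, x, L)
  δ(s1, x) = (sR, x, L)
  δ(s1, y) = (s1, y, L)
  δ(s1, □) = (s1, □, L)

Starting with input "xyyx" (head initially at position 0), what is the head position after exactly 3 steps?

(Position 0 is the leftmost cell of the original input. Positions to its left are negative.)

Execution trace (head position shown):
Step 0: [s0]xyyx  (head at position 0)
Step 1: move left → [s1]□□yyx  (head at position -1)
Step 2: move left → [s1]□□□yyx  (head at position -2)
Step 3: move left → [s1]□□□□yyx  (head at position -3)

After 3 steps, the head is at position -3.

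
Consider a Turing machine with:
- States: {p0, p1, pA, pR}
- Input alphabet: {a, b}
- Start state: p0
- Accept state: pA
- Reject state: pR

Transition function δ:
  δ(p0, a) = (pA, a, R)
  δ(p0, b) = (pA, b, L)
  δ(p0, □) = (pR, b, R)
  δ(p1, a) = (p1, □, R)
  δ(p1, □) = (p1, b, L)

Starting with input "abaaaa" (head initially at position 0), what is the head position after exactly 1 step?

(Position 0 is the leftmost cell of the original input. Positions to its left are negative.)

Execution trace (head position shown):
Step 0: [p0]abaaaa  (head at position 0)
Step 1: move right → a[pA]baaaa  (head at position 1)

After 1 step, the head is at position 1.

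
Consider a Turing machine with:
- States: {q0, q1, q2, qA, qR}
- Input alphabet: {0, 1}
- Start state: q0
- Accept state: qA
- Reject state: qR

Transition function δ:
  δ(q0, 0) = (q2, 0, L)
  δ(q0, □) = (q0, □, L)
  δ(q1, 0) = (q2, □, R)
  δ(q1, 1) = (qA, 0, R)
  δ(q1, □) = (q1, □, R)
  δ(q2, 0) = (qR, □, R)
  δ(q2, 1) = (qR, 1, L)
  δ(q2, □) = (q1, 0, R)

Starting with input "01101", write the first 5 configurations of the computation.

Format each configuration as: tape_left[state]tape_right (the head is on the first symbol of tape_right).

Transitions applied:
Step 1: δ(q0, 0) = (q2, 0, L)
Step 2: δ(q2, □) = (q1, 0, R)
Step 3: δ(q1, 0) = (q2, □, R)
Step 4: δ(q2, 1) = (qR, 1, L)

The first 5 configurations are:
[q0]01101 ⊢ [q2]□01101 ⊢ 0[q1]01101 ⊢ 0□[q2]1101 ⊢ 0[qR]□1101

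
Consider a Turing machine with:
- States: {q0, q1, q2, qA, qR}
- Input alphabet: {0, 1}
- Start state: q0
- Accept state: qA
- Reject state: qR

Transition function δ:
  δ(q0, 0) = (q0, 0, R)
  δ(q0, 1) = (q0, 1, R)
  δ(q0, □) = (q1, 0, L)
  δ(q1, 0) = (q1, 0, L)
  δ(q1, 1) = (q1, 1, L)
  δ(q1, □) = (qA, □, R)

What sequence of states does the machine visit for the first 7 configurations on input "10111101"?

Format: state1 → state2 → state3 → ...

Execution trace:
Initial: [q0]10111101
Step 1: δ(q0, 1) = (q0, 1, R) → 1[q0]0111101
Step 2: δ(q0, 0) = (q0, 0, R) → 10[q0]111101
Step 3: δ(q0, 1) = (q0, 1, R) → 101[q0]11101
Step 4: δ(q0, 1) = (q0, 1, R) → 1011[q0]1101
Step 5: δ(q0, 1) = (q0, 1, R) → 10111[q0]101
Step 6: δ(q0, 1) = (q0, 1, R) → 101111[q0]01

State sequence: q0 → q0 → q0 → q0 → q0 → q0 → q0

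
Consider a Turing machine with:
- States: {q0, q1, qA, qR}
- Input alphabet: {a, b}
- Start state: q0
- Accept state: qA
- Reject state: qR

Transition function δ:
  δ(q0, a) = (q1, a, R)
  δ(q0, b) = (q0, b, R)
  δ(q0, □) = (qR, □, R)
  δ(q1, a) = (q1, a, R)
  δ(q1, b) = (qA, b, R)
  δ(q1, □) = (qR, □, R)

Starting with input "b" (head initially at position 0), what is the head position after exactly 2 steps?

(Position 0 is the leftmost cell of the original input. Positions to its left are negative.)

Execution trace (head position shown):
Step 0: [q0]b  (head at position 0)
Step 1: move right → b[q0]□  (head at position 1)
Step 2: move right → b□[qR]□  (head at position 2)

After 2 steps, the head is at position 2.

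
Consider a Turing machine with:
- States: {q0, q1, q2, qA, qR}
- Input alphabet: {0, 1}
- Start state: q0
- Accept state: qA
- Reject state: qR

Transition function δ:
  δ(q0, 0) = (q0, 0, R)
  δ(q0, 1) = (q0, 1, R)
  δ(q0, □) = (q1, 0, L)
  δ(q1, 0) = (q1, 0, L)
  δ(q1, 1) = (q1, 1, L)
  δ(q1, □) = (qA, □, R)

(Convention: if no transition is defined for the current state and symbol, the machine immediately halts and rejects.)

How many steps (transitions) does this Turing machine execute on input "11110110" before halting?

Execution trace:
Initial: [q0]11110110
Step 1: δ(q0, 1) = (q0, 1, R) → 1[q0]1110110
Step 2: δ(q0, 1) = (q0, 1, R) → 11[q0]110110
Step 3: δ(q0, 1) = (q0, 1, R) → 111[q0]10110
Step 4: δ(q0, 1) = (q0, 1, R) → 1111[q0]0110
Step 5: δ(q0, 0) = (q0, 0, R) → 11110[q0]110
Step 6: δ(q0, 1) = (q0, 1, R) → 111101[q0]10
Step 7: δ(q0, 1) = (q0, 1, R) → 1111011[q0]0
Step 8: δ(q0, 0) = (q0, 0, R) → 11110110[q0]□
Step 9: δ(q0, □) = (q1, 0, L) → 1111011[q1]00
Step 10: δ(q1, 0) = (q1, 0, L) → 111101[q1]100
Step 11: δ(q1, 1) = (q1, 1, L) → 11110[q1]1100
Step 12: δ(q1, 1) = (q1, 1, L) → 1111[q1]01100
Step 13: δ(q1, 0) = (q1, 0, L) → 111[q1]101100
Step 14: δ(q1, 1) = (q1, 1, L) → 11[q1]1101100
Step 15: δ(q1, 1) = (q1, 1, L) → 1[q1]11101100
Step 16: δ(q1, 1) = (q1, 1, L) → [q1]111101100
Step 17: δ(q1, 1) = (q1, 1, L) → [q1]□111101100
Step 18: δ(q1, □) = (qA, □, R) → □[qA]111101100

The machine reaches the accept state qA and halts.

The machine executed 18 steps before halting.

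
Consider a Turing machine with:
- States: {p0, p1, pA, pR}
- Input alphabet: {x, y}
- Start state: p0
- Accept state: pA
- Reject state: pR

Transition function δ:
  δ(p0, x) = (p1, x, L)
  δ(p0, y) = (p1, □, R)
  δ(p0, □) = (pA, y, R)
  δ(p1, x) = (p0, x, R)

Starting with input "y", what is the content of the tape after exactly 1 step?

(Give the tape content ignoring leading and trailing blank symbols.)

Execution trace:
Initial: [p0]y
Step 1: δ(p0, y) = (p1, □, R) → □[p1]□

No transition is defined for δ(p1, □). By convention the machine halts and rejects.

After 1 step, the tape (ignoring leading/trailing blanks) is: □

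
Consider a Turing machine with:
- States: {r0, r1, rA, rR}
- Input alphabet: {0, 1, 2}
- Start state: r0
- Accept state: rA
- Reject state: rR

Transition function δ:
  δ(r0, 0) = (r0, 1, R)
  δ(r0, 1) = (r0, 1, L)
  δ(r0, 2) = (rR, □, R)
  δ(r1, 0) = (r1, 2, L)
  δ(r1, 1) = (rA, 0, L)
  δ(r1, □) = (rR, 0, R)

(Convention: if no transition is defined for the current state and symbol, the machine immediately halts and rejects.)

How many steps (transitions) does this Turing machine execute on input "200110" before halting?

Execution trace:
Initial: [r0]200110
Step 1: δ(r0, 2) = (rR, □, R) → □[rR]00110

The machine reaches the reject state rR and halts.

The machine executed 1 step before halting.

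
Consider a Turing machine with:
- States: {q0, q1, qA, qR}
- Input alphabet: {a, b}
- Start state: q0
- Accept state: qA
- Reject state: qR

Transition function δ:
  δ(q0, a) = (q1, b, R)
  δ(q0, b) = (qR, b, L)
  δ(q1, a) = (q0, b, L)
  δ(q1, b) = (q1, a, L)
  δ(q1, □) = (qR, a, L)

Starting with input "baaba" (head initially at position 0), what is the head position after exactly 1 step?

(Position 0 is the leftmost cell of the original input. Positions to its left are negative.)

Execution trace (head position shown):
Step 0: [q0]baaba  (head at position 0)
Step 1: move left → [qR]□baaba  (head at position -1)

After 1 step, the head is at position -1.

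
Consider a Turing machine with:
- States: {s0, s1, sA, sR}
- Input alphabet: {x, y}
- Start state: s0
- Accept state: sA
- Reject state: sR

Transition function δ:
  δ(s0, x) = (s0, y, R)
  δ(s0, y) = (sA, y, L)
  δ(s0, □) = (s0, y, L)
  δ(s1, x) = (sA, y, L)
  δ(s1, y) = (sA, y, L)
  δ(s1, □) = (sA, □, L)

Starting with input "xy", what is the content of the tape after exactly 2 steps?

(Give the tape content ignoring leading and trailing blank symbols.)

Execution trace:
Initial: [s0]xy
Step 1: δ(s0, x) = (s0, y, R) → y[s0]y
Step 2: δ(s0, y) = (sA, y, L) → [sA]yy

The machine reaches the accept state sA and halts.

After 2 steps, the tape (ignoring leading/trailing blanks) is: yy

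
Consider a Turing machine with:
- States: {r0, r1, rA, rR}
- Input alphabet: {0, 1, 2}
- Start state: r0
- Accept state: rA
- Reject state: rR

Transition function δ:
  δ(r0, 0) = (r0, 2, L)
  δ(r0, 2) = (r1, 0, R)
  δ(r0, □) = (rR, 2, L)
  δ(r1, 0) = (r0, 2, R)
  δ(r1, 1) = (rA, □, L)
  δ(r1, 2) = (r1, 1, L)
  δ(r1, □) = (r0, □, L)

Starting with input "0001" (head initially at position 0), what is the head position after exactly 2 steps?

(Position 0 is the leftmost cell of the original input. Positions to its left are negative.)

Execution trace (head position shown):
Step 0: [r0]0001  (head at position 0)
Step 1: move left → [r0]□2001  (head at position -1)
Step 2: move left → [rR]□22001  (head at position -2)

After 2 steps, the head is at position -2.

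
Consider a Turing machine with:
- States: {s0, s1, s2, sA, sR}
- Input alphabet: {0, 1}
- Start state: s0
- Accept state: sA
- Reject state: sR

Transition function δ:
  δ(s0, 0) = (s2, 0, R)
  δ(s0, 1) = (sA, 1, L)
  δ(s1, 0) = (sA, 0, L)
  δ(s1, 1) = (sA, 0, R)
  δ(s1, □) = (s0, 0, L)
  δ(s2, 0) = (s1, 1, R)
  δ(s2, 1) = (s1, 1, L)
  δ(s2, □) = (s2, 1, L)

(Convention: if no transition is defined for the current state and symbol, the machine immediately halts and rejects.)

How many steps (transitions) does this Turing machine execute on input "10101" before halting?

Execution trace:
Initial: [s0]10101
Step 1: δ(s0, 1) = (sA, 1, L) → [sA]□10101

The machine reaches the accept state sA and halts.

The machine executed 1 step before halting.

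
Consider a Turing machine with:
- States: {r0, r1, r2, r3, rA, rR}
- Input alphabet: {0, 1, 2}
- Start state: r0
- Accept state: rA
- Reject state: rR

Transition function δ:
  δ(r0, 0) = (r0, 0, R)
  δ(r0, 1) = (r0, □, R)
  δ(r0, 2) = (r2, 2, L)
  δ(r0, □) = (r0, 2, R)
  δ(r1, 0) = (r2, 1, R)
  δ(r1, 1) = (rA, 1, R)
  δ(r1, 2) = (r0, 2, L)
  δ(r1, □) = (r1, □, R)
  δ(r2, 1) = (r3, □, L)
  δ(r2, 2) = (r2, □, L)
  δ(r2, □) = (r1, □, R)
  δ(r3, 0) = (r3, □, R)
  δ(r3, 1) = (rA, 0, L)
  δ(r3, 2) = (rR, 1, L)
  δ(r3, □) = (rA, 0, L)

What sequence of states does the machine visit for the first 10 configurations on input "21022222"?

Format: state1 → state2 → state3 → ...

Execution trace:
Initial: [r0]21022222
Step 1: δ(r0, 2) = (r2, 2, L) → [r2]□21022222
Step 2: δ(r2, □) = (r1, □, R) → □[r1]21022222
Step 3: δ(r1, 2) = (r0, 2, L) → [r0]□21022222
Step 4: δ(r0, □) = (r0, 2, R) → 2[r0]21022222
Step 5: δ(r0, 2) = (r2, 2, L) → [r2]221022222
Step 6: δ(r2, 2) = (r2, □, L) → [r2]□□21022222
Step 7: δ(r2, □) = (r1, □, R) → □[r1]□21022222
Step 8: δ(r1, □) = (r1, □, R) → □□[r1]21022222
Step 9: δ(r1, 2) = (r0, 2, L) → □[r0]□21022222

State sequence: r0 → r2 → r1 → r0 → r0 → r2 → r2 → r1 → r1 → r0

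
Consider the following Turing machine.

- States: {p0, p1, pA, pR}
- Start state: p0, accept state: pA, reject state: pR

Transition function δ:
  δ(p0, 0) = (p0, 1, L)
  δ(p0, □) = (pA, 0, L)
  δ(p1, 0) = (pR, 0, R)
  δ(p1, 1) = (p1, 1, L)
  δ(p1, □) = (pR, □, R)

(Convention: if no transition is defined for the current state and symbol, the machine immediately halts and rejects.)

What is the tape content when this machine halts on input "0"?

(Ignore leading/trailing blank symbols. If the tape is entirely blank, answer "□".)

Execution trace:
Initial: [p0]0
Step 1: δ(p0, 0) = (p0, 1, L) → [p0]□1
Step 2: δ(p0, □) = (pA, 0, L) → [pA]□01

The machine reaches the accept state pA and halts.

Final tape (ignoring leading/trailing blanks): 01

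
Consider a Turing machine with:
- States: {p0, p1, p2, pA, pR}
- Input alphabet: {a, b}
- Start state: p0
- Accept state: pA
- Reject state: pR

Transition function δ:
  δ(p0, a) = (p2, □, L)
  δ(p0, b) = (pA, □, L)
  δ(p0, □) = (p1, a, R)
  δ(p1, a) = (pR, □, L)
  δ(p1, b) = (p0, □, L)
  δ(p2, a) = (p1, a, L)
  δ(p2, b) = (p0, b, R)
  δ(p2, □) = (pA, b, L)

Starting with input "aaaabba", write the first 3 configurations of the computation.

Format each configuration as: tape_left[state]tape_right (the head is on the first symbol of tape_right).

Transitions applied:
Step 1: δ(p0, a) = (p2, □, L)
Step 2: δ(p2, □) = (pA, b, L)

The first 3 configurations are:
[p0]aaaabba ⊢ [p2]□□aaabba ⊢ [pA]□b□aaabba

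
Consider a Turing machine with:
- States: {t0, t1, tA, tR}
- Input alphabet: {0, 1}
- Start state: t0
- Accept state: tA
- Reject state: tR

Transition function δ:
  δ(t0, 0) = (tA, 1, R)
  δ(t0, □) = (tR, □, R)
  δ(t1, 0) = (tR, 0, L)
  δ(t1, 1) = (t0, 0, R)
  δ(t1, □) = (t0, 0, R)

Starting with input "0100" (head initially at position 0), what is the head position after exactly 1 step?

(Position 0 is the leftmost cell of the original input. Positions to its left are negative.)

Execution trace (head position shown):
Step 0: [t0]0100  (head at position 0)
Step 1: move right → 1[tA]100  (head at position 1)

After 1 step, the head is at position 1.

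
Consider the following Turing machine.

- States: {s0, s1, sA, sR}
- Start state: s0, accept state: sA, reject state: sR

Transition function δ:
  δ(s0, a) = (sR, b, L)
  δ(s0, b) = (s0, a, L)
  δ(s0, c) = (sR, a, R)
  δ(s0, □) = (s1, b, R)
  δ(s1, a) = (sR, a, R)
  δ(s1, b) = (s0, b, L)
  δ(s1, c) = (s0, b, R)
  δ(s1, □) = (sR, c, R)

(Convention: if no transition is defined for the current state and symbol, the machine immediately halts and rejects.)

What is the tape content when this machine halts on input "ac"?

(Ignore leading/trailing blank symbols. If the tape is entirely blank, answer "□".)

Execution trace:
Initial: [s0]ac
Step 1: δ(s0, a) = (sR, b, L) → [sR]□bc

The machine reaches the reject state sR and halts.

Final tape (ignoring leading/trailing blanks): bc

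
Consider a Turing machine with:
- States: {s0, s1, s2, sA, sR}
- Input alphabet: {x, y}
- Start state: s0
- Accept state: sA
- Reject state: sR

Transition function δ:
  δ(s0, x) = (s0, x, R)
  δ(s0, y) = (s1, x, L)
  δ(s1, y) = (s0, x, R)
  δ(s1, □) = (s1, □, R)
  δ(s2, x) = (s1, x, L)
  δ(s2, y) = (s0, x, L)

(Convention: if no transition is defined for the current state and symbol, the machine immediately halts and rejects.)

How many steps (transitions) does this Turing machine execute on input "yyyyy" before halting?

Execution trace:
Initial: [s0]yyyyy
Step 1: δ(s0, y) = (s1, x, L) → [s1]□xyyyy
Step 2: δ(s1, □) = (s1, □, R) → □[s1]xyyyy

No transition is defined for δ(s1, x). By convention the machine halts and rejects.

The machine executed 2 steps before halting.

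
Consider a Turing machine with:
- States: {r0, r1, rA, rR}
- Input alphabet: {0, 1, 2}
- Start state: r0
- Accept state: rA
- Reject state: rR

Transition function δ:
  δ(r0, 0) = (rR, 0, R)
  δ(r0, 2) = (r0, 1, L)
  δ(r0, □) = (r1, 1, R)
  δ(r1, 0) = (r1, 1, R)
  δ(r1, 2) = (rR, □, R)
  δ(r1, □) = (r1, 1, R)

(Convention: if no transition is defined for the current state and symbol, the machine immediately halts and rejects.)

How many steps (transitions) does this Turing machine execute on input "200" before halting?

Execution trace:
Initial: [r0]200
Step 1: δ(r0, 2) = (r0, 1, L) → [r0]□100
Step 2: δ(r0, □) = (r1, 1, R) → 1[r1]100

No transition is defined for δ(r1, 1). By convention the machine halts and rejects.

The machine executed 2 steps before halting.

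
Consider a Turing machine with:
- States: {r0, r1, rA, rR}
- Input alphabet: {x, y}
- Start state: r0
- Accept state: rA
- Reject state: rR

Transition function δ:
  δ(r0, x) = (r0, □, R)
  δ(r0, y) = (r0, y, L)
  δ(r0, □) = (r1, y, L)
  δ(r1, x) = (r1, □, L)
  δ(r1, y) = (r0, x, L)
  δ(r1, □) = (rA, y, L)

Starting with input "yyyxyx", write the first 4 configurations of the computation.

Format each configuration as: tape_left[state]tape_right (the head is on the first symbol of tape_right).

Transitions applied:
Step 1: δ(r0, y) = (r0, y, L)
Step 2: δ(r0, □) = (r1, y, L)
Step 3: δ(r1, □) = (rA, y, L)

The first 4 configurations are:
[r0]yyyxyx ⊢ [r0]□yyyxyx ⊢ [r1]□yyyyxyx ⊢ [rA]□yyyyyxyx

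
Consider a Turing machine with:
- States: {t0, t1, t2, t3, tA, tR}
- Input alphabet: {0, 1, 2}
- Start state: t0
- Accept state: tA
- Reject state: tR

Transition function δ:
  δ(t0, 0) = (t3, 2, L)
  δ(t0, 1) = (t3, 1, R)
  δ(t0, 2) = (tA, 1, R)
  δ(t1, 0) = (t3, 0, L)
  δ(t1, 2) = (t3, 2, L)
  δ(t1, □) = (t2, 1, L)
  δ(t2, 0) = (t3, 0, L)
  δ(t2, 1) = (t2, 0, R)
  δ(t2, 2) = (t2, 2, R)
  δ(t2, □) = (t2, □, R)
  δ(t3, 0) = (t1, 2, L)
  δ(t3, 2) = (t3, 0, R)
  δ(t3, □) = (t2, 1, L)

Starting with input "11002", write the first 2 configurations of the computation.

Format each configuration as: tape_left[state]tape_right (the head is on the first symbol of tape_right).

Transitions applied:
Step 1: δ(t0, 1) = (t3, 1, R)

The first 2 configurations are:
[t0]11002 ⊢ 1[t3]1002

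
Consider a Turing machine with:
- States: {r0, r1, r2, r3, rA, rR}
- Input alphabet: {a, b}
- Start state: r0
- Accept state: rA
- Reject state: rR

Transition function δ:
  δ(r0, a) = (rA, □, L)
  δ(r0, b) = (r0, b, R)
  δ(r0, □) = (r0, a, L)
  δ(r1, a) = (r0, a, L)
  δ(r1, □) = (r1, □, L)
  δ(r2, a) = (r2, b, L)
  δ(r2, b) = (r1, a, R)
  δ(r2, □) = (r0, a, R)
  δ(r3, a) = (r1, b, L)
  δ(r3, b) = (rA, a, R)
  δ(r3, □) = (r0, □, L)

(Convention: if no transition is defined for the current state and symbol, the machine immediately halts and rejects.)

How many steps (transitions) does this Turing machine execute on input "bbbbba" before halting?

Execution trace:
Initial: [r0]bbbbba
Step 1: δ(r0, b) = (r0, b, R) → b[r0]bbbba
Step 2: δ(r0, b) = (r0, b, R) → bb[r0]bbba
Step 3: δ(r0, b) = (r0, b, R) → bbb[r0]bba
Step 4: δ(r0, b) = (r0, b, R) → bbbb[r0]ba
Step 5: δ(r0, b) = (r0, b, R) → bbbbb[r0]a
Step 6: δ(r0, a) = (rA, □, L) → bbbb[rA]b□

The machine reaches the accept state rA and halts.

The machine executed 6 steps before halting.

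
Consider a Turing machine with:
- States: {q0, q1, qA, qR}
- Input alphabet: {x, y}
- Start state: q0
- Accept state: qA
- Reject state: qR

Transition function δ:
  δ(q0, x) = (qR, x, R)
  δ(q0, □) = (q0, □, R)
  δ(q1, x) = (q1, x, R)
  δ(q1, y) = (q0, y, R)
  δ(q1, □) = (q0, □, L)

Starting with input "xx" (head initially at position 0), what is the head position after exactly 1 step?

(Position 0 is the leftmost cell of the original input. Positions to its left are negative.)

Execution trace (head position shown):
Step 0: [q0]xx  (head at position 0)
Step 1: move right → x[qR]x  (head at position 1)

After 1 step, the head is at position 1.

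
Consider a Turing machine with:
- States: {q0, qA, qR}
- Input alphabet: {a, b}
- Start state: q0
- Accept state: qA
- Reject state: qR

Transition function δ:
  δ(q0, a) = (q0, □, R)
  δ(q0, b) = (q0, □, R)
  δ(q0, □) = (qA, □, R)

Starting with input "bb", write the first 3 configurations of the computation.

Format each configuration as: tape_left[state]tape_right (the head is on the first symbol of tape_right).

Transitions applied:
Step 1: δ(q0, b) = (q0, □, R)
Step 2: δ(q0, b) = (q0, □, R)

The first 3 configurations are:
[q0]bb ⊢ □[q0]b ⊢ □□[q0]□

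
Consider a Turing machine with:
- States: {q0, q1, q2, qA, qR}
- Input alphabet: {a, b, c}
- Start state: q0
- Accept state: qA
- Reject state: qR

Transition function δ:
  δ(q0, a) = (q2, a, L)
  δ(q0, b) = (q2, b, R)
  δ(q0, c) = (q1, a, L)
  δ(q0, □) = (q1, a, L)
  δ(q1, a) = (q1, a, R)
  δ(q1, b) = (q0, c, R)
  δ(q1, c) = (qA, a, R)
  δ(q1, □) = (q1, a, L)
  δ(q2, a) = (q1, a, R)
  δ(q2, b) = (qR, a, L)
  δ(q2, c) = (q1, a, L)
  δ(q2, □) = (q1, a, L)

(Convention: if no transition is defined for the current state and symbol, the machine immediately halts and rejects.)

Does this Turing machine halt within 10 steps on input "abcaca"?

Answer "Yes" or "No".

Execution trace:
Initial: [q0]abcaca
Step 1: δ(q0, a) = (q2, a, L) → [q2]□abcaca
Step 2: δ(q2, □) = (q1, a, L) → [q1]□aabcaca
Step 3: δ(q1, □) = (q1, a, L) → [q1]□aaabcaca
Step 4: δ(q1, □) = (q1, a, L) → [q1]□aaaabcaca
Step 5: δ(q1, □) = (q1, a, L) → [q1]□aaaaabcaca
Step 6: δ(q1, □) = (q1, a, L) → [q1]□aaaaaabcaca
Step 7: δ(q1, □) = (q1, a, L) → [q1]□aaaaaaabcaca
Step 8: δ(q1, □) = (q1, a, L) → [q1]□aaaaaaaabcaca
Step 9: δ(q1, □) = (q1, a, L) → [q1]□aaaaaaaaabcaca
Step 10: δ(q1, □) = (q1, a, L) → [q1]□aaaaaaaaaabcaca

The machine has not reached a halting state after 10 steps.
The machine did not halt within the 10-step bound.

Answer: No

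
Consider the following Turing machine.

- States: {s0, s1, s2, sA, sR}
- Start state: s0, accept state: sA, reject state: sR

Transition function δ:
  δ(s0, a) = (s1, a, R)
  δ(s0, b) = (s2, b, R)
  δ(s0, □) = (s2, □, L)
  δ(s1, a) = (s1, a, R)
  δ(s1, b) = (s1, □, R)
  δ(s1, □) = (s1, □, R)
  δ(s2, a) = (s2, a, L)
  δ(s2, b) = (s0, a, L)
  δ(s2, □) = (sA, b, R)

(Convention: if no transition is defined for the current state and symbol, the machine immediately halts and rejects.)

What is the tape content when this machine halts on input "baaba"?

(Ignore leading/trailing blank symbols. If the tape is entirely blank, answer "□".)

Execution trace:
Initial: [s0]baaba
Step 1: δ(s0, b) = (s2, b, R) → b[s2]aaba
Step 2: δ(s2, a) = (s2, a, L) → [s2]baaba
Step 3: δ(s2, b) = (s0, a, L) → [s0]□aaaba
Step 4: δ(s0, □) = (s2, □, L) → [s2]□□aaaba
Step 5: δ(s2, □) = (sA, b, R) → b[sA]□aaaba

The machine reaches the accept state sA and halts.

Final tape (ignoring leading/trailing blanks): b□aaaba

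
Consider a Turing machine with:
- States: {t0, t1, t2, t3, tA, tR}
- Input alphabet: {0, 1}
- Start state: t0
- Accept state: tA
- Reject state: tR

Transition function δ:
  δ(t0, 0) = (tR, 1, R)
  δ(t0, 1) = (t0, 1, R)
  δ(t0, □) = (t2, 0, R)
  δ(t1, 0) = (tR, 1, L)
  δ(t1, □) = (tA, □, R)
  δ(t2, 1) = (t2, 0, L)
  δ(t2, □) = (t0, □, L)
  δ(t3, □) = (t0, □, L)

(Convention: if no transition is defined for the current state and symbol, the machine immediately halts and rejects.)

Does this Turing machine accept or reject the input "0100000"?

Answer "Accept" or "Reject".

Execution trace:
Initial: [t0]0100000
Step 1: δ(t0, 0) = (tR, 1, R) → 1[tR]100000

The machine reaches the reject state tR and halts.

Answer: Reject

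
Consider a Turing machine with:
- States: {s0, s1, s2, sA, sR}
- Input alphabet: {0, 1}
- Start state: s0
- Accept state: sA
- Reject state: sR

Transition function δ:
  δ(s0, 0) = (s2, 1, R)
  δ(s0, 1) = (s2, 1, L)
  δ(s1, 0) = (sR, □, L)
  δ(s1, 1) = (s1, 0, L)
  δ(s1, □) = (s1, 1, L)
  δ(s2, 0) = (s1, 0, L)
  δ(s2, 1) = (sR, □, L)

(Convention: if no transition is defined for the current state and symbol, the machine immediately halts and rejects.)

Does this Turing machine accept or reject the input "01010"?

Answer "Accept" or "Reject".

Execution trace:
Initial: [s0]01010
Step 1: δ(s0, 0) = (s2, 1, R) → 1[s2]1010
Step 2: δ(s2, 1) = (sR, □, L) → [sR]1□010

The machine reaches the reject state sR and halts.

Answer: Reject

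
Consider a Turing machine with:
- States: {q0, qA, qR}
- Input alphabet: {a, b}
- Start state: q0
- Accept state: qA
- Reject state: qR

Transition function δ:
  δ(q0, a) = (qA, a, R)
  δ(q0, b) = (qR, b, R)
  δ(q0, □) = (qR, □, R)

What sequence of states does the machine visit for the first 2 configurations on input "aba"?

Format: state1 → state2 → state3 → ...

Execution trace:
Initial: [q0]aba
Step 1: δ(q0, a) = (qA, a, R) → a[qA]ba

The machine reaches the accept state qA and halts.

State sequence: q0 → qA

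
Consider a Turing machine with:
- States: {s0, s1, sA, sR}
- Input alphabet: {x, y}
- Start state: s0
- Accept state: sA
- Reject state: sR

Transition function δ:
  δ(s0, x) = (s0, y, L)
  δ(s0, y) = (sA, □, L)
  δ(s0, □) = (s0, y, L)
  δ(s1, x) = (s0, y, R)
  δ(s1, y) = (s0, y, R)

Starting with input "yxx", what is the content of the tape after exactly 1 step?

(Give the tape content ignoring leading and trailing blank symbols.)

Execution trace:
Initial: [s0]yxx
Step 1: δ(s0, y) = (sA, □, L) → [sA]□□xx

The machine reaches the accept state sA and halts.

After 1 step, the tape (ignoring leading/trailing blanks) is: xx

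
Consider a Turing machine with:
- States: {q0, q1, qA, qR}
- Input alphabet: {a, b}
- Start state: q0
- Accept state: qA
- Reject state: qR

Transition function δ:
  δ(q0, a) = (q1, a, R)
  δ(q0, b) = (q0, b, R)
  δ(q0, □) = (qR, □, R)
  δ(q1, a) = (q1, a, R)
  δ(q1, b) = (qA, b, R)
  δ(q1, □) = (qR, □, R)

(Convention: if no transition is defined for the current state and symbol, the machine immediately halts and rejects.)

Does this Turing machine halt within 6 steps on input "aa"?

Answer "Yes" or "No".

Execution trace:
Initial: [q0]aa
Step 1: δ(q0, a) = (q1, a, R) → a[q1]a
Step 2: δ(q1, a) = (q1, a, R) → aa[q1]□
Step 3: δ(q1, □) = (qR, □, R) → aa□[qR]□

The machine reaches the reject state qR and halts.
The machine halted after 3 steps (within the 6-step bound).

Answer: Yes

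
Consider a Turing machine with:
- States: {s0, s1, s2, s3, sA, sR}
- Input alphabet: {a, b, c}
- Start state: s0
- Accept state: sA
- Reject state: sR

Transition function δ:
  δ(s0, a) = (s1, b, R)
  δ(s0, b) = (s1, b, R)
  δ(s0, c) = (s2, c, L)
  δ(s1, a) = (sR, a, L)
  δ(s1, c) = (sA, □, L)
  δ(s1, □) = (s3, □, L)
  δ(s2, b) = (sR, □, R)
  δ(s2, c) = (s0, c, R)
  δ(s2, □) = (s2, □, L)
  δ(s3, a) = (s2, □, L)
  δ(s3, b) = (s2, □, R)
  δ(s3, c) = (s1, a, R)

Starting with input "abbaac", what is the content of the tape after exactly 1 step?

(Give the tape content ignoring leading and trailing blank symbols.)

Execution trace:
Initial: [s0]abbaac
Step 1: δ(s0, a) = (s1, b, R) → b[s1]bbaac

No transition is defined for δ(s1, b). By convention the machine halts and rejects.

After 1 step, the tape (ignoring leading/trailing blanks) is: bbbaac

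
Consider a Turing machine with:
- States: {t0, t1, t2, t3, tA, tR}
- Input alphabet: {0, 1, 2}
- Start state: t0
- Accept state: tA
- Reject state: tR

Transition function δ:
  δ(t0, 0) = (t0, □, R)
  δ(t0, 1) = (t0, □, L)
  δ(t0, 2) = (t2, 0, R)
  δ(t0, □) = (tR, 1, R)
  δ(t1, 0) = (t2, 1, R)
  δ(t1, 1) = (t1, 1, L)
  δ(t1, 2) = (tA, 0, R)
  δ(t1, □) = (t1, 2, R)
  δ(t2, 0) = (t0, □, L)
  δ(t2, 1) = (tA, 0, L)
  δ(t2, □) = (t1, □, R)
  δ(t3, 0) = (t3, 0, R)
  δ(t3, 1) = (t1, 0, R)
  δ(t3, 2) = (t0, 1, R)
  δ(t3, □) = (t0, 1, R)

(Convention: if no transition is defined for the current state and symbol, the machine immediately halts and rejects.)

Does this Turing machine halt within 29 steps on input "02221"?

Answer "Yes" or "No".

Execution trace:
Initial: [t0]02221
Step 1: δ(t0, 0) = (t0, □, R) → □[t0]2221
Step 2: δ(t0, 2) = (t2, 0, R) → □0[t2]221

No transition is defined for δ(t2, 2). By convention the machine halts and rejects.
The machine halted after 2 steps (within the 29-step bound).

Answer: Yes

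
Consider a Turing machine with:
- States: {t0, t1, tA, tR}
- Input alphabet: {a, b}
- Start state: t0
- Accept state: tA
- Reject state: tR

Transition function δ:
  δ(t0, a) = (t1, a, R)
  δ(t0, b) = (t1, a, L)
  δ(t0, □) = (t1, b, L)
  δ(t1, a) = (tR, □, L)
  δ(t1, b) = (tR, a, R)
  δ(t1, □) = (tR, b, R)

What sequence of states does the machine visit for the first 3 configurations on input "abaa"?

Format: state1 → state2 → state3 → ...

Execution trace:
Initial: [t0]abaa
Step 1: δ(t0, a) = (t1, a, R) → a[t1]baa
Step 2: δ(t1, b) = (tR, a, R) → aa[tR]aa

The machine reaches the reject state tR and halts.

State sequence: t0 → t1 → tR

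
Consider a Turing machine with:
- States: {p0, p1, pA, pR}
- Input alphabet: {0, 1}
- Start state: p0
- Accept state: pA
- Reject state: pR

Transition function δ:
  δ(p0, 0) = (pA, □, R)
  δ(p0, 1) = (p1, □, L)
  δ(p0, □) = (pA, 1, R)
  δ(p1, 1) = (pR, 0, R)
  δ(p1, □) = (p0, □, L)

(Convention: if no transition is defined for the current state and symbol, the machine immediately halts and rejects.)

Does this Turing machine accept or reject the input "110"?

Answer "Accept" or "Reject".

Execution trace:
Initial: [p0]110
Step 1: δ(p0, 1) = (p1, □, L) → [p1]□□10
Step 2: δ(p1, □) = (p0, □, L) → [p0]□□□10
Step 3: δ(p0, □) = (pA, 1, R) → 1[pA]□□10

The machine reaches the accept state pA and halts.

Answer: Accept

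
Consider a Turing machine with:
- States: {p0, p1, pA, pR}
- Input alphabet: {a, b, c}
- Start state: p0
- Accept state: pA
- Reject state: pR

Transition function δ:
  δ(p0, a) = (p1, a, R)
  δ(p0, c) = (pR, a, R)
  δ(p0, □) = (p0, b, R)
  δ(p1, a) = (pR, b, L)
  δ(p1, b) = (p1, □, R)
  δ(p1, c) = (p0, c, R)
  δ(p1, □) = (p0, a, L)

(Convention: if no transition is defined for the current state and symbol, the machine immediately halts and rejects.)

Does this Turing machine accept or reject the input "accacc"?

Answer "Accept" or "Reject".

Execution trace:
Initial: [p0]accacc
Step 1: δ(p0, a) = (p1, a, R) → a[p1]ccacc
Step 2: δ(p1, c) = (p0, c, R) → ac[p0]cacc
Step 3: δ(p0, c) = (pR, a, R) → aca[pR]acc

The machine reaches the reject state pR and halts.

Answer: Reject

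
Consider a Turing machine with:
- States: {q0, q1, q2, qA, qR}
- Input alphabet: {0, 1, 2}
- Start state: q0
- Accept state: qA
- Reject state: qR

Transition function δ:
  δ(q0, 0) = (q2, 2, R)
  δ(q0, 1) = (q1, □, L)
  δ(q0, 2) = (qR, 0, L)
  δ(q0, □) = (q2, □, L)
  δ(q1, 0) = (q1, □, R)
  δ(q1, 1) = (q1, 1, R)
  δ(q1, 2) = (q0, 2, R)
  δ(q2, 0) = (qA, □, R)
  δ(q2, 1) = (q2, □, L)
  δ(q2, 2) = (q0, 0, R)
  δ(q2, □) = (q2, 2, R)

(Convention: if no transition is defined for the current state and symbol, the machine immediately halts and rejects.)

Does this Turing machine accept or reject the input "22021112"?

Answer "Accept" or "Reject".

Execution trace:
Initial: [q0]22021112
Step 1: δ(q0, 2) = (qR, 0, L) → [qR]□02021112

The machine reaches the reject state qR and halts.

Answer: Reject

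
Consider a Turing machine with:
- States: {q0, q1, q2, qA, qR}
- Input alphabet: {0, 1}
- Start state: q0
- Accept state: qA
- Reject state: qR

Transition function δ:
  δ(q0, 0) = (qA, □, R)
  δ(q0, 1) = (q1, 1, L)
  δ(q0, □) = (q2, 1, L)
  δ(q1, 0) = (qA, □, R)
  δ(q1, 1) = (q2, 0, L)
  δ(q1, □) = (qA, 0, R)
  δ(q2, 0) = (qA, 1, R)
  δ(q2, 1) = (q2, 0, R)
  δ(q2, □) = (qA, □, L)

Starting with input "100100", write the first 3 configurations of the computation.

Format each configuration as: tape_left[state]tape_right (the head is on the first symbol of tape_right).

Transitions applied:
Step 1: δ(q0, 1) = (q1, 1, L)
Step 2: δ(q1, □) = (qA, 0, R)

The first 3 configurations are:
[q0]100100 ⊢ [q1]□100100 ⊢ 0[qA]100100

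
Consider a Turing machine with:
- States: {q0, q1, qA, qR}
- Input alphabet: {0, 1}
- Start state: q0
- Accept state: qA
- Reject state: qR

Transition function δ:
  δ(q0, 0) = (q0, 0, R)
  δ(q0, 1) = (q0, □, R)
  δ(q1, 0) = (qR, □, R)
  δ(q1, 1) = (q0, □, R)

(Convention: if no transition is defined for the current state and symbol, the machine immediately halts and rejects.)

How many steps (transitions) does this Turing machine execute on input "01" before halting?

Execution trace:
Initial: [q0]01
Step 1: δ(q0, 0) = (q0, 0, R) → 0[q0]1
Step 2: δ(q0, 1) = (q0, □, R) → 0□[q0]□

No transition is defined for δ(q0, □). By convention the machine halts and rejects.

The machine executed 2 steps before halting.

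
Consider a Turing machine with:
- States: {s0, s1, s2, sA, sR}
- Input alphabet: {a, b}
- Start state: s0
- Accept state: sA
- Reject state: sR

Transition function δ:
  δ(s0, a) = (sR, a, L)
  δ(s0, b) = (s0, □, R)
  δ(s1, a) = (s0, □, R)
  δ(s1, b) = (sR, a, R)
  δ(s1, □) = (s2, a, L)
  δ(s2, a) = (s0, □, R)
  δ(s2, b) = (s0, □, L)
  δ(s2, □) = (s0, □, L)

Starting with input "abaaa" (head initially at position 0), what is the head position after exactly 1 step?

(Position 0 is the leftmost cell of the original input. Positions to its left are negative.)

Execution trace (head position shown):
Step 0: [s0]abaaa  (head at position 0)
Step 1: move left → [sR]□abaaa  (head at position -1)

After 1 step, the head is at position -1.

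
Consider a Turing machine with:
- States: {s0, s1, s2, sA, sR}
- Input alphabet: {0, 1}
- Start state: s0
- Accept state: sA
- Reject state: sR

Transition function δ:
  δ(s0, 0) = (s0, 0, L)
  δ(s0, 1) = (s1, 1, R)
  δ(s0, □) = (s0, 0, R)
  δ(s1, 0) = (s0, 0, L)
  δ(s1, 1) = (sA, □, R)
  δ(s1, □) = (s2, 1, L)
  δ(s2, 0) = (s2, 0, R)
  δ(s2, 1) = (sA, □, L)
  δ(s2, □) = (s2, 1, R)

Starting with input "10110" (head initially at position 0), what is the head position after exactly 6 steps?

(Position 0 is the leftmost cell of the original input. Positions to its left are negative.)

Execution trace (head position shown):
Step 0: [s0]10110  (head at position 0)
Step 1: move right → 1[s1]0110  (head at position 1)
Step 2: move left → [s0]10110  (head at position 0)
Step 3: move right → 1[s1]0110  (head at position 1)
Step 4: move left → [s0]10110  (head at position 0)
Step 5: move right → 1[s1]0110  (head at position 1)
Step 6: move left → [s0]10110  (head at position 0)

After 6 steps, the head is at position 0.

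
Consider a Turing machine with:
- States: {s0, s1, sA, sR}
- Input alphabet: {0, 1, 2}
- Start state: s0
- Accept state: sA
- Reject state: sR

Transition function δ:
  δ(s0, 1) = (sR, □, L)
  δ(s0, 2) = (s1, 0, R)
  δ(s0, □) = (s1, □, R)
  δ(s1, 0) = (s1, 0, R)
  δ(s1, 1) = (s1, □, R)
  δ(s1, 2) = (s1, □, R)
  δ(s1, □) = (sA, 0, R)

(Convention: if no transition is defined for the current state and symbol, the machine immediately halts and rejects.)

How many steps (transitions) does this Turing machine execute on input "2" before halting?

Execution trace:
Initial: [s0]2
Step 1: δ(s0, 2) = (s1, 0, R) → 0[s1]□
Step 2: δ(s1, □) = (sA, 0, R) → 00[sA]□

The machine reaches the accept state sA and halts.

The machine executed 2 steps before halting.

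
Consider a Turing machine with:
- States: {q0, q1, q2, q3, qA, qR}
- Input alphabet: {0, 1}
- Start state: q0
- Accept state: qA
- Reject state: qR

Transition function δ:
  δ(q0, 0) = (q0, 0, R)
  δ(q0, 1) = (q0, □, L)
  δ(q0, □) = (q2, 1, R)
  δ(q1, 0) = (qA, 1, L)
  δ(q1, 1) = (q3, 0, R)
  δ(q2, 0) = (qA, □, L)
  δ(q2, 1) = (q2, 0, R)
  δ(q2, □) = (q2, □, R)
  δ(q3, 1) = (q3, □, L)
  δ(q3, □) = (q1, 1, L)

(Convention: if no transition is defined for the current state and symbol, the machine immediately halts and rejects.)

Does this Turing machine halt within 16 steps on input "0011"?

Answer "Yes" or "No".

Execution trace:
Initial: [q0]0011
Step 1: δ(q0, 0) = (q0, 0, R) → 0[q0]011
Step 2: δ(q0, 0) = (q0, 0, R) → 00[q0]11
Step 3: δ(q0, 1) = (q0, □, L) → 0[q0]0□1
Step 4: δ(q0, 0) = (q0, 0, R) → 00[q0]□1
Step 5: δ(q0, □) = (q2, 1, R) → 001[q2]1
Step 6: δ(q2, 1) = (q2, 0, R) → 0010[q2]□
Step 7: δ(q2, □) = (q2, □, R) → 0010□[q2]□
Step 8: δ(q2, □) = (q2, □, R) → 0010□□[q2]□
Step 9: δ(q2, □) = (q2, □, R) → 0010□□□[q2]□
Step 10: δ(q2, □) = (q2, □, R) → 0010□□□□[q2]□
Step 11: δ(q2, □) = (q2, □, R) → 0010□□□□□[q2]□
Step 12: δ(q2, □) = (q2, □, R) → 0010□□□□□□[q2]□
Step 13: δ(q2, □) = (q2, □, R) → 0010□□□□□□□[q2]□
Step 14: δ(q2, □) = (q2, □, R) → 0010□□□□□□□□[q2]□
Step 15: δ(q2, □) = (q2, □, R) → 0010□□□□□□□□□[q2]□
Step 16: δ(q2, □) = (q2, □, R) → 0010□□□□□□□□□□[q2]□

The machine has not reached a halting state after 16 steps.
The machine did not halt within the 16-step bound.

Answer: No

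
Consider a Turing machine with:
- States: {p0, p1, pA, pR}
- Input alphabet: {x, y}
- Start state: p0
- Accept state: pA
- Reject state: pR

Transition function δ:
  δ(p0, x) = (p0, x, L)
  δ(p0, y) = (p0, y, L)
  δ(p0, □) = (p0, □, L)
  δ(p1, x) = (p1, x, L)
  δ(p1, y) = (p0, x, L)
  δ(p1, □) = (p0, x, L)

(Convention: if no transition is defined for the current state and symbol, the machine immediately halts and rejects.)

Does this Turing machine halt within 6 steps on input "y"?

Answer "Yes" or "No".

Execution trace:
Initial: [p0]y
Step 1: δ(p0, y) = (p0, y, L) → [p0]□y
Step 2: δ(p0, □) = (p0, □, L) → [p0]□□y
Step 3: δ(p0, □) = (p0, □, L) → [p0]□□□y
Step 4: δ(p0, □) = (p0, □, L) → [p0]□□□□y
Step 5: δ(p0, □) = (p0, □, L) → [p0]□□□□□y
Step 6: δ(p0, □) = (p0, □, L) → [p0]□□□□□□y

The machine has not reached a halting state after 6 steps.
The machine did not halt within the 6-step bound.

Answer: No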